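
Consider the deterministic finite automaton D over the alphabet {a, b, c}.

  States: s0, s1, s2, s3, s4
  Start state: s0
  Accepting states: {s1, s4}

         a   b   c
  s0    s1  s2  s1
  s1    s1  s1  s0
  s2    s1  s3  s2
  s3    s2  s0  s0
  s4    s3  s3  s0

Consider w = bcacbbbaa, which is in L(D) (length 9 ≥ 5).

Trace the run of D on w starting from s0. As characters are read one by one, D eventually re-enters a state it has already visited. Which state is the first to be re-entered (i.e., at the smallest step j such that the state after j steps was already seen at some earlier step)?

s2

Run of D on w = b c a c b b b a a:
  step 0: s0  (start)
  step 1: s2  (read b: s0→s2)
  step 2: s2  (read c: s2→s2)   ← first repeat (s2 seen earlier)
  step 3: s1  (read a: s2→s1)
  step 4: s0  (read c: s1→s0)
  step 5: s2  (read b: s0→s2)
  step 6: s3  (read b: s2→s3)
  step 7: s0  (read b: s3→s0)
  step 8: s1  (read a: s0→s1)
  step 9: s1  (read a: s1→s1)

The earliest repeat is at step j = 2: D is in s2, which it already visited at step i = 1.
The DFA has 5 states, so the proof of the pumping lemma guarantees a repeated state among the first 5+1 visited; the segment between the two visits is the pumpable y.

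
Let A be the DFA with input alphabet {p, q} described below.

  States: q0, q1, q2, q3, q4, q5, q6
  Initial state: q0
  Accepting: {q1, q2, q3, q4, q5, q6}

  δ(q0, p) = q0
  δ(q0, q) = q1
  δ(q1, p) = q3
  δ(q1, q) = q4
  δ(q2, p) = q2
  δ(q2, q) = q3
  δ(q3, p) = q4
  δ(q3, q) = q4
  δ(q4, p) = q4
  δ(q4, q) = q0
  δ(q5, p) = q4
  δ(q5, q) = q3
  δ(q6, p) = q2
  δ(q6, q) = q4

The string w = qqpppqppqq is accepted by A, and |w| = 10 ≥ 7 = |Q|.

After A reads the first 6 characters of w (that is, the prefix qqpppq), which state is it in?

q0

State sequence: q0 -q-> q1 -q-> q4 -p-> q4 -p-> q4 -p-> q4 -q-> q0

After reading 6 characters, A is in state q0.
(This kind of state-tracing is the core of the pumping-lemma construction: with 7 states, pigeonhole forces a repeat within the first 7 steps.)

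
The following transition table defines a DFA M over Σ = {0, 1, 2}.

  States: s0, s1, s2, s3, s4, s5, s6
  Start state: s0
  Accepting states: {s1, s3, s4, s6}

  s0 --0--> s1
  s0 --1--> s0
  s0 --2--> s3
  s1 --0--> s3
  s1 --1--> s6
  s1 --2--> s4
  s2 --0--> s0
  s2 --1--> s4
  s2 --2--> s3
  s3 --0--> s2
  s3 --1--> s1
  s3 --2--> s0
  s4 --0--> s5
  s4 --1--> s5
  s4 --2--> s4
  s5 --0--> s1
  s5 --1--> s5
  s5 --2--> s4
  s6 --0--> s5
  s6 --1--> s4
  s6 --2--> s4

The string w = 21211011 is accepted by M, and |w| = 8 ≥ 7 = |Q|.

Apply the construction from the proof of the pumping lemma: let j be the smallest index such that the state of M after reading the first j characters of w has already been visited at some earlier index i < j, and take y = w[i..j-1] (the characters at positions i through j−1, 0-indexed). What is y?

1

Run of M on w = 2 1 2 1 1 0 1 1:
  step 0: s0  (start)
  step 1: s3  (read 2: s0→s3)
  step 2: s1  (read 1: s3→s1)
  step 3: s4  (read 2: s1→s4)
  step 4: s5  (read 1: s4→s5)
  step 5: s5  (read 1: s5→s5)   ← first repeat (s5 seen earlier)
  step 6: s1  (read 0: s5→s1)
  step 7: s6  (read 1: s1→s6)
  step 8: s4  (read 1: s6→s4)

So i = 4, j = 5, giving x = w[0:4] = 2121, y = w[4:5] = 1, z = w[5:8] = 011.
Check: |xy| = 5 ≤ 7 and |y| = 1 ≥ 1. Reading y takes M from s5 back to s5, so every xyⁱz is accepted.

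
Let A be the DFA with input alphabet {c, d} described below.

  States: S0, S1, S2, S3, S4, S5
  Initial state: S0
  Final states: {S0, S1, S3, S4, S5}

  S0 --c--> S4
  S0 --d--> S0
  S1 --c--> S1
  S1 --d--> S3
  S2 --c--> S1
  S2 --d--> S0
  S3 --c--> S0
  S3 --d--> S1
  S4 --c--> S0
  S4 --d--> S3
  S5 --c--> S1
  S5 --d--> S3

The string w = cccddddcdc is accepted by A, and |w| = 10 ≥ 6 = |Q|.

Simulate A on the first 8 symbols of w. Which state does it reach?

S1

State sequence: S0 -c-> S4 -c-> S0 -c-> S4 -d-> S3 -d-> S1 -d-> S3 -d-> S1 -c-> S1

After reading 8 characters, A is in state S1.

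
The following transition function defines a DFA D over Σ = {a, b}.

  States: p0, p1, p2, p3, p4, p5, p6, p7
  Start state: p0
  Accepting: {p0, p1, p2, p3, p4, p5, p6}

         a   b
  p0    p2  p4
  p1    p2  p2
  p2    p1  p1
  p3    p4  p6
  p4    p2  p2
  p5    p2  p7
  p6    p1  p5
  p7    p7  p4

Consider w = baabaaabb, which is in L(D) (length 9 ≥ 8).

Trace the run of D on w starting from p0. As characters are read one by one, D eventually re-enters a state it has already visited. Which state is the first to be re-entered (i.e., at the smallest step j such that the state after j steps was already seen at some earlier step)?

Run of D on w = b a a b a a a b b:
  step 0: p0  (start)
  step 1: p4  (read b: p0→p4)
  step 2: p2  (read a: p4→p2)
  step 3: p1  (read a: p2→p1)
  step 4: p2  (read b: p1→p2)   ← first repeat (p2 seen earlier)
  step 5: p1  (read a: p2→p1)
  step 6: p2  (read a: p1→p2)
  step 7: p1  (read a: p2→p1)
  step 8: p2  (read b: p1→p2)
  step 9: p1  (read b: p2→p1)

The earliest repeat is at step j = 4: D is in p2, which it already visited at step i = 2.
The DFA has 8 states, so the proof of the pumping lemma guarantees a repeated state among the first 8+1 visited; the segment between the two visits is the pumpable y.

p2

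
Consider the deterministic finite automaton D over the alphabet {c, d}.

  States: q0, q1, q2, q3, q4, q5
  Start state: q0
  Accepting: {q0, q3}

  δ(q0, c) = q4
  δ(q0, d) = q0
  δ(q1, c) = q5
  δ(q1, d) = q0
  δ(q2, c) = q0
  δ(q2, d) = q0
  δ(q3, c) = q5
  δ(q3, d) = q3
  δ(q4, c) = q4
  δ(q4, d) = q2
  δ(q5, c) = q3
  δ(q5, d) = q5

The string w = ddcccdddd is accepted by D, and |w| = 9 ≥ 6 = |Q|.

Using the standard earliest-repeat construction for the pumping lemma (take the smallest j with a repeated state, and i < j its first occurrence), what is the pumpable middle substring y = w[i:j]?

d

State sequence: q0 -d-> q0 -d-> q0 -c-> q4 -c-> q4 -c-> q4 -d-> q2 -d-> q0 -d-> q0 -d-> q0
First repeat at step 1: q0 was already visited.

So i = 0, j = 1, giving x = w[0:0] = ε, y = w[0:1] = d, z = w[1:9] = dcccdddd.
Check: |xy| = 1 ≤ 6 and |y| = 1 ≥ 1. Reading y takes D from q0 back to q0, so every xyⁱz is accepted.
Pumping length from the standard proof: p = 6 (the number of states). The repeated state found above gives |xy| = j ≤ 6 and |y| = j − i ≥ 1.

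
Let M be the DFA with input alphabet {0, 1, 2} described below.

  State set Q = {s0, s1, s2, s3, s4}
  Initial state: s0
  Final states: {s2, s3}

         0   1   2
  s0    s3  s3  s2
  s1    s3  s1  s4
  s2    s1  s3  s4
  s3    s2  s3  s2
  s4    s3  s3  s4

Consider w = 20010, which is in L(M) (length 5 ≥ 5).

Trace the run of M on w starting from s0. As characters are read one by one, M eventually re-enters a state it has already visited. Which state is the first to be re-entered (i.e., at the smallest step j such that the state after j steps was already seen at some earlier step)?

s3

Run of M on w = 2 0 0 1 0:
  step 0: s0  (start)
  step 1: s2  (read 2: s0→s2)
  step 2: s1  (read 0: s2→s1)
  step 3: s3  (read 0: s1→s3)
  step 4: s3  (read 1: s3→s3)   ← first repeat (s3 seen earlier)
  step 5: s2  (read 0: s3→s2)

The earliest repeat is at step j = 4: M is in s3, which it already visited at step i = 3.
The DFA has 5 states, so the proof of the pumping lemma guarantees a repeated state among the first 5+1 visited; the segment between the two visits is the pumpable y.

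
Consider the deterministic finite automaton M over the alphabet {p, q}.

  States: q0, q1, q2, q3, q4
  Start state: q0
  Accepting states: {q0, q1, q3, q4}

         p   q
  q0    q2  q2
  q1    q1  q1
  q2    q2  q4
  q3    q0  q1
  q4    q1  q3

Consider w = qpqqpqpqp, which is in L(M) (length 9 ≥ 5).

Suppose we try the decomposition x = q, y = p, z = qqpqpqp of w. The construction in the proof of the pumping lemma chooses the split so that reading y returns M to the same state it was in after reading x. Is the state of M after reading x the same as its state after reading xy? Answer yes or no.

yes

Run of M on the first 2 characters of w = q p:
  step 0: q0  (start)
  step 1: q2  (read q: q0→q2)
  step 2: q2  (read p: q2→q2)

After x (step 1): q2. After xy (step 2): q2.
They match, so y = p drives M around a cycle from q2 back to itself; pumping y any number of times keeps M in q2 before reading z, and xyⁱz ∈ L(M) for every i ≥ 0.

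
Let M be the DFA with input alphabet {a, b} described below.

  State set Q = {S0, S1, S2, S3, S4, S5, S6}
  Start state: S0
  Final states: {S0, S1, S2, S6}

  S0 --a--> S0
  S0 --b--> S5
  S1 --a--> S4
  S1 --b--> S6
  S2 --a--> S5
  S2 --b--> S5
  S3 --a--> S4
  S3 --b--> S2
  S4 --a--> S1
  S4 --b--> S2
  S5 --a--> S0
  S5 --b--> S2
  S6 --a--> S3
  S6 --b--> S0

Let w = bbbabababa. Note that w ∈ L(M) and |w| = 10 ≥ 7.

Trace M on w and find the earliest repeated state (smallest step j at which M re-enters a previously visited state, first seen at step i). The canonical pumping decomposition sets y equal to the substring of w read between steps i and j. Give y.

bb

State sequence: S0 -b-> S5 -b-> S2 -b-> S5 -a-> S0 -b-> S5 -a-> S0 -b-> S5 -a-> S0 -b-> S5 -a-> S0
First repeat at step 3: S5 was already visited.

So i = 1, j = 3, giving x = w[0:1] = b, y = w[1:3] = bb, z = w[3:10] = abababa.
Check: |xy| = 3 ≤ 7 and |y| = 2 ≥ 1. Reading y takes M from S5 back to S5, so every xyⁱz is accepted.
With |Q| = 7, pigeonhole forces a state repeat no later than step 7; the substring read between the first and second visits to that state can be pumped.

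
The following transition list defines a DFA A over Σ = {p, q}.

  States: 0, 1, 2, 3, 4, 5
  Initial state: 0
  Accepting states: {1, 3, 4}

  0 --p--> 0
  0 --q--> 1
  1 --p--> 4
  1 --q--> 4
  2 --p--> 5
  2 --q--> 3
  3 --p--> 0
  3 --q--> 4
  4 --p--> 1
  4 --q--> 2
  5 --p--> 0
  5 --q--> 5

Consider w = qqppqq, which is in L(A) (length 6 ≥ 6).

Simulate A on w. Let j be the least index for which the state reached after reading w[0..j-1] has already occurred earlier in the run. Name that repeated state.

1

Run of A on w = q q p p q q:
  step 0: 0  (start)
  step 1: 1  (read q: 0→1)
  step 2: 4  (read q: 1→4)
  step 3: 1  (read p: 4→1)   ← first repeat (1 seen earlier)
  step 4: 4  (read p: 1→4)
  step 5: 2  (read q: 4→2)
  step 6: 3  (read q: 2→3)

The earliest repeat is at step j = 3: A is in 1, which it already visited at step i = 1.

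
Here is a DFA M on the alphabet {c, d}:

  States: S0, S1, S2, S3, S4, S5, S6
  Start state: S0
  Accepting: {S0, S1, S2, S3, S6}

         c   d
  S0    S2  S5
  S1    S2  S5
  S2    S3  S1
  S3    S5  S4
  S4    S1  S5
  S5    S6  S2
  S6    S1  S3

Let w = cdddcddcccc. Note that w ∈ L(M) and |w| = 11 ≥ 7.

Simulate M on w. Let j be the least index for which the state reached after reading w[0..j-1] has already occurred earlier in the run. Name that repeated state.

S2

Run of M on w = c d d d c d d c c c c:
  step 0: S0  (start)
  step 1: S2  (read c: S0→S2)
  step 2: S1  (read d: S2→S1)
  step 3: S5  (read d: S1→S5)
  step 4: S2  (read d: S5→S2)   ← first repeat (S2 seen earlier)
  step 5: S3  (read c: S2→S3)
  step 6: S4  (read d: S3→S4)
  step 7: S5  (read d: S4→S5)
  step 8: S6  (read c: S5→S6)
  step 9: S1  (read c: S6→S1)
  step 10: S2  (read c: S1→S2)
  step 11: S3  (read c: S2→S3)

The earliest repeat is at step j = 4: M is in S2, which it already visited at step i = 1.
Pumping length from the standard proof: p = 7 (the number of states). The repeated state found above gives |xy| = j ≤ 7 and |y| = j − i ≥ 1.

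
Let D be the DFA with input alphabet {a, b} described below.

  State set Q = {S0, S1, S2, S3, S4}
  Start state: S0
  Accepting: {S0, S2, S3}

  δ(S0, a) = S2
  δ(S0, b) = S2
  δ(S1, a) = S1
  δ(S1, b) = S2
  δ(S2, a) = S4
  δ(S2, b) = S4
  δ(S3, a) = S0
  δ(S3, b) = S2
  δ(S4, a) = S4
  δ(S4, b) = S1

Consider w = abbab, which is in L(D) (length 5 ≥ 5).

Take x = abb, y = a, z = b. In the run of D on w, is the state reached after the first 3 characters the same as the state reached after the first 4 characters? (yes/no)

yes

State sequence: S0 -a-> S2 -b-> S4 -b-> S1 -a-> S1

After x (step 3): S1. After xy (step 4): S1.
They match, so y = a drives D around a cycle from S1 back to itself; pumping y any number of times keeps D in S1 before reading z, and xyⁱz ∈ L(D) for every i ≥ 0.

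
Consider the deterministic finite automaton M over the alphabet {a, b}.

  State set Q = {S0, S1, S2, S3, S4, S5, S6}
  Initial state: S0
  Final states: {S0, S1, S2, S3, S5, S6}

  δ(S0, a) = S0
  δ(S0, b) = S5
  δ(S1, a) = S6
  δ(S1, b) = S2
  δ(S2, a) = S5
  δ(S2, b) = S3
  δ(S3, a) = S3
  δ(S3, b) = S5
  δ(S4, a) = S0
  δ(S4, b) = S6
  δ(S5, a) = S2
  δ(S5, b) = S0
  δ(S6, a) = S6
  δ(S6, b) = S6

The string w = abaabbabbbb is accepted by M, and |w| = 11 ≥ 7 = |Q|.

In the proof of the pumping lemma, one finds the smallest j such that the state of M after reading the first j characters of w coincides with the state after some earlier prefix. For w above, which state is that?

S0

State sequence: S0 -a-> S0 -b-> S5 -a-> S2 -a-> S5 -b-> S0 -b-> S5 -a-> S2 -b-> S3 -b-> S5 -b-> S0 -b-> S5
First repeat at step 1: S0 was already visited.

The earliest repeat is at step j = 1: M is in S0, which it already visited at step i = 0.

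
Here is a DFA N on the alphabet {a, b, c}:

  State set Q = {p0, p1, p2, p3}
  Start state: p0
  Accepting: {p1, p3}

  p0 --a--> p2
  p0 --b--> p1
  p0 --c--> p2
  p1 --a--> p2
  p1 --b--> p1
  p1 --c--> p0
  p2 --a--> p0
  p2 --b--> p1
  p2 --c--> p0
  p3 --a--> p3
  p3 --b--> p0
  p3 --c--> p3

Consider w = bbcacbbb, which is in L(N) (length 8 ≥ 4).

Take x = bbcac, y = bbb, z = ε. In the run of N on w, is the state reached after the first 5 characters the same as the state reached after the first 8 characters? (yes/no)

no

Run of N on the first 8 characters of w = b b c a c b b b:
  step 0: p0  (start)
  step 1: p1  (read b: p0→p1)
  step 2: p1  (read b: p1→p1)
  step 3: p0  (read c: p1→p0)
  step 4: p2  (read a: p0→p2)
  step 5: p0  (read c: p2→p0)
  step 6: p1  (read b: p0→p1)
  step 7: p1  (read b: p1→p1)
  step 8: p1  (read b: p1→p1)

After x (step 5): p0. After xy (step 8): p1.
They differ (p0 ≠ p1), so y is not a cycle from the state after x; this split is not the one the pumping-lemma construction produces, and pumping y need not keep the string in L(N).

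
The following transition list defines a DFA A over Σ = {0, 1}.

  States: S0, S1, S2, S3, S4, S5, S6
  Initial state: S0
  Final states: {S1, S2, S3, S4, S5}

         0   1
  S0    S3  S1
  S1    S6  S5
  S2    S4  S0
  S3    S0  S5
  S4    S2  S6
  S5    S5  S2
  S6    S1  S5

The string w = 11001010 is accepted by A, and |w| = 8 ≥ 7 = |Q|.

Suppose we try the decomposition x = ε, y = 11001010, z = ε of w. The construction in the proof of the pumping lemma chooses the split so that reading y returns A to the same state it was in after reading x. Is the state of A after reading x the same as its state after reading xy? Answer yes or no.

State sequence: S0 -1-> S1 -1-> S5 -0-> S5 -0-> S5 -1-> S2 -0-> S4 -1-> S6 -0-> S1

After x (step 0): S0. After xy (step 8): S1.
They differ (S0 ≠ S1), so y is not a cycle from the state after x; this split is not the one the pumping-lemma construction produces, and pumping y need not keep the string in L(A).

no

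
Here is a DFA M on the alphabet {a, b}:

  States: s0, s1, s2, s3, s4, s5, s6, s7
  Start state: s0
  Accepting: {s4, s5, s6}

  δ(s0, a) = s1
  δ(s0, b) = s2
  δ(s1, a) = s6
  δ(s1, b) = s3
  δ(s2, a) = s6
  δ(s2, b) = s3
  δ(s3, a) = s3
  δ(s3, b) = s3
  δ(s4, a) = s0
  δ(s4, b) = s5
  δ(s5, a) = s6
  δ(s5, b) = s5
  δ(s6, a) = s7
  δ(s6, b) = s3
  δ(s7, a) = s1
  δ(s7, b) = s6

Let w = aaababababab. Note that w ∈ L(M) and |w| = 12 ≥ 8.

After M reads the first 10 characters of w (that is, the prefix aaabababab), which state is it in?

Run of M on the first 10 characters of w = a a a b a b a b a b:
  step 0: s0  (start)
  step 1: s1  (read a: s0→s1)
  step 2: s6  (read a: s1→s6)
  step 3: s7  (read a: s6→s7)
  step 4: s6  (read b: s7→s6)
  step 5: s7  (read a: s6→s7)
  step 6: s6  (read b: s7→s6)
  step 7: s7  (read a: s6→s7)
  step 8: s6  (read b: s7→s6)
  step 9: s7  (read a: s6→s7)
  step 10: s6  (read b: s7→s6)

After reading 10 characters, M is in state s6.

s6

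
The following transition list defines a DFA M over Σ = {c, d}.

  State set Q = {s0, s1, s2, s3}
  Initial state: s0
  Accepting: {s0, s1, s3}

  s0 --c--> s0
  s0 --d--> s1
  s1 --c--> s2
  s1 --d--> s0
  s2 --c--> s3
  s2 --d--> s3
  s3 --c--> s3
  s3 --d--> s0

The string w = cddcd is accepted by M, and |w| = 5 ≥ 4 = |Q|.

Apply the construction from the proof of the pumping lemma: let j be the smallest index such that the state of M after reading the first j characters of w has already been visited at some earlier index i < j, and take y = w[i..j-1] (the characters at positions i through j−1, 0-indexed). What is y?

c

Run of M on w = c d d c d:
  step 0: s0  (start)
  step 1: s0  (read c: s0→s0)   ← first repeat (s0 seen earlier)
  step 2: s1  (read d: s0→s1)
  step 3: s0  (read d: s1→s0)
  step 4: s0  (read c: s0→s0)
  step 5: s1  (read d: s0→s1)

So i = 0, j = 1, giving x = w[0:0] = ε, y = w[0:1] = c, z = w[1:5] = ddcd.
Check: |xy| = 1 ≤ 4 and |y| = 1 ≥ 1. Reading y takes M from s0 back to s0, so every xyⁱz is accepted.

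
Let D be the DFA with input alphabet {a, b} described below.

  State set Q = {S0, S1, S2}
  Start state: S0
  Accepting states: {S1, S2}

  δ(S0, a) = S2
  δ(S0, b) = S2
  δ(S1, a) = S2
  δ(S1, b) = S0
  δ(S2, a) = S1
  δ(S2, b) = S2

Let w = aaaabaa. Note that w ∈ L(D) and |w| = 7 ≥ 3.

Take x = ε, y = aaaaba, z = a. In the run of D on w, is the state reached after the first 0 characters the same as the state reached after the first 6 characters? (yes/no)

State sequence: S0 -a-> S2 -a-> S1 -a-> S2 -a-> S1 -b-> S0 -a-> S2

After x (step 0): S0. After xy (step 6): S2.
They differ (S0 ≠ S2), so y is not a cycle from the state after x; this split is not the one the pumping-lemma construction produces, and pumping y need not keep the string in L(D).

no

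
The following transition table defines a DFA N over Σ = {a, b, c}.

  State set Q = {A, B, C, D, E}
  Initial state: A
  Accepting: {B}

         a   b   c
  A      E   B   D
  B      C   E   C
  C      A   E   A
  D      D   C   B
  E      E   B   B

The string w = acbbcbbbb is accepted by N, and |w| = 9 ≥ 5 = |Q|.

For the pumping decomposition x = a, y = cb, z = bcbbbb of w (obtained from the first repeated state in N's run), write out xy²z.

acbcbbcbbbb

xy^2z = a·cb·cb·bcbbbb = acbcbbcbbbb.
Reading y = cb takes N from E back to E, so after x·y·y the machine is still in E, and z then leads to the accepting state B. Hence acbcbbcbbbb ∈ L(N).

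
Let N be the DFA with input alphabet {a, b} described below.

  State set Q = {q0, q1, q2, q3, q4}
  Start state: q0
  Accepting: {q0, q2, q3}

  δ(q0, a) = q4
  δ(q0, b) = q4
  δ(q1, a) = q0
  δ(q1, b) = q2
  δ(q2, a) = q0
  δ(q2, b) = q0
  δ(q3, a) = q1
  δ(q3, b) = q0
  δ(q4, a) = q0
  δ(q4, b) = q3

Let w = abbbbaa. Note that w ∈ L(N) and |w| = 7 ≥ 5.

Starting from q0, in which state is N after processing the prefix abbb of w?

Run of N on the first 4 characters of w = a b b b:
  step 0: q0  (start)
  step 1: q4  (read a: q0→q4)
  step 2: q3  (read b: q4→q3)
  step 3: q0  (read b: q3→q0)
  step 4: q4  (read b: q0→q4)

After reading 4 characters, N is in state q4.
(This kind of state-tracing is the core of the pumping-lemma construction: with 5 states, pigeonhole forces a repeat within the first 5 steps.)

q4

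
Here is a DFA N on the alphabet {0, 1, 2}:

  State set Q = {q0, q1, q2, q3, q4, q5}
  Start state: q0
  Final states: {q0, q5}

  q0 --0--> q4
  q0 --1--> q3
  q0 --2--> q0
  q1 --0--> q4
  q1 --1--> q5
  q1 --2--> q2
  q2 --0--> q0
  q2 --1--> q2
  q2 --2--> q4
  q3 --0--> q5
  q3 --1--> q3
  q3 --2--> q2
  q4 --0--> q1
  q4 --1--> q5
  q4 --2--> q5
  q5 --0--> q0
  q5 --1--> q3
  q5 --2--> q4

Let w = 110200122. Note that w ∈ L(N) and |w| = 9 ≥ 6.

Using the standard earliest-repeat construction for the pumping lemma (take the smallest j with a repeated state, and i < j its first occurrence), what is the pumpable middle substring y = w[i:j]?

State sequence: q0 -1-> q3 -1-> q3 -0-> q5 -2-> q4 -0-> q1 -0-> q4 -1-> q5 -2-> q4 -2-> q5
First repeat at step 2: q3 was already visited.

So i = 1, j = 2, giving x = w[0:1] = 1, y = w[1:2] = 1, z = w[2:9] = 0200122.
Check: |xy| = 2 ≤ 6 and |y| = 1 ≥ 1. Reading y takes N from q3 back to q3, so every xyⁱz is accepted.
The DFA has 6 states, so the proof of the pumping lemma guarantees a repeated state among the first 6+1 visited; the segment between the two visits is the pumpable y.

1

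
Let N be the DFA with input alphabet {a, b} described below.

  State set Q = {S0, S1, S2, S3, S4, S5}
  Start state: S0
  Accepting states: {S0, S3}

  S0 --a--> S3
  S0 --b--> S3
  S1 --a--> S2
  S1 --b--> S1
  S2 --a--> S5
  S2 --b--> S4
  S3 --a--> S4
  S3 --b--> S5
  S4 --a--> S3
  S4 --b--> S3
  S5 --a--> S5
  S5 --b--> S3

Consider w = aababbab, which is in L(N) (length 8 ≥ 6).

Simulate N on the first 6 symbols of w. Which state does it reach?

State sequence: S0 -a-> S3 -a-> S4 -b-> S3 -a-> S4 -b-> S3 -b-> S5

After reading 6 characters, N is in state S5.

S5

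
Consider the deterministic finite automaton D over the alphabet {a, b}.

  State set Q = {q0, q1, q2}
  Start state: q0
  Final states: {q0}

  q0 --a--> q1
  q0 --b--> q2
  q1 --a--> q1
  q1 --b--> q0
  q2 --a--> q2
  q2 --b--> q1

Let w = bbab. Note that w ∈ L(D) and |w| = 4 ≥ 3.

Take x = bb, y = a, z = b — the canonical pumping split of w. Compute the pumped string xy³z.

bbaaab

xy^3z = bb·a·a·a·b = bbaaab.
Reading y = a takes D from q1 back to q1, so after x·y·y·y the machine is still in q1, and z then leads to the accepting state q0. Hence bbaaab ∈ L(D).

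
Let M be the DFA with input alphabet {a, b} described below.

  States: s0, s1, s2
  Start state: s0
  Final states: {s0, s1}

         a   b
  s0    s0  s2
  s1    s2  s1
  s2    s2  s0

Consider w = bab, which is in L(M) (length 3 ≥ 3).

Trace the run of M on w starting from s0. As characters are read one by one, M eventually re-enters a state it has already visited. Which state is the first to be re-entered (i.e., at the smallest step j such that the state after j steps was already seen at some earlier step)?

s2

Run of M on w = b a b:
  step 0: s0  (start)
  step 1: s2  (read b: s0→s2)
  step 2: s2  (read a: s2→s2)   ← first repeat (s2 seen earlier)
  step 3: s0  (read b: s2→s0)

The earliest repeat is at step j = 2: M is in s2, which it already visited at step i = 1.
With |Q| = 3, pigeonhole forces a state repeat no later than step 3; the substring read between the first and second visits to that state can be pumped.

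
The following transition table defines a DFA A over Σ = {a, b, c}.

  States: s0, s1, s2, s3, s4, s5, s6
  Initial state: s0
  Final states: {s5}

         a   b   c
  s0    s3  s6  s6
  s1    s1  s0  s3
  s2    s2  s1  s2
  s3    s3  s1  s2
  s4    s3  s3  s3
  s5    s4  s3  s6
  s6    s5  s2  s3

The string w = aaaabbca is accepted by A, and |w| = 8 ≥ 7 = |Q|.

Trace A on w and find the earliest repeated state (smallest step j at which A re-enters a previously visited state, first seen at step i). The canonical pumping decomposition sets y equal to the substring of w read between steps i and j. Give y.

Run of A on w = a a a a b b c a:
  step 0: s0  (start)
  step 1: s3  (read a: s0→s3)
  step 2: s3  (read a: s3→s3)   ← first repeat (s3 seen earlier)
  step 3: s3  (read a: s3→s3)
  step 4: s3  (read a: s3→s3)
  step 5: s1  (read b: s3→s1)
  step 6: s0  (read b: s1→s0)
  step 7: s6  (read c: s0→s6)
  step 8: s5  (read a: s6→s5)

So i = 1, j = 2, giving x = w[0:1] = a, y = w[1:2] = a, z = w[2:8] = aabbca.
Check: |xy| = 2 ≤ 7 and |y| = 1 ≥ 1. Reading y takes A from s3 back to s3, so every xyⁱz is accepted.
The DFA has 7 states, so the proof of the pumping lemma guarantees a repeated state among the first 7+1 visited; the segment between the two visits is the pumpable y.

a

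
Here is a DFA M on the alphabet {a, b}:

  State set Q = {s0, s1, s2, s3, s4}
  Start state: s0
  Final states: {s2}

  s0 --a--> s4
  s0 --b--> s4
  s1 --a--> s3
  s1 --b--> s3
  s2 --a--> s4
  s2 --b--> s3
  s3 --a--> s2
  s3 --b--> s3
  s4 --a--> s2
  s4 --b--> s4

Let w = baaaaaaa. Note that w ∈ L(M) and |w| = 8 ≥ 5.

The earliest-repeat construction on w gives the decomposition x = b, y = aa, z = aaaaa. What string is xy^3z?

baaaaaaaaaaa

xy^3z = b·aa·aa·aa·aaaaa = baaaaaaaaaaa.
Reading y = aa takes M from s4 back to s4, so after x·y·y·y the machine is still in s4, and z then leads to the accepting state s2. Hence baaaaaaaaaaa ∈ L(M).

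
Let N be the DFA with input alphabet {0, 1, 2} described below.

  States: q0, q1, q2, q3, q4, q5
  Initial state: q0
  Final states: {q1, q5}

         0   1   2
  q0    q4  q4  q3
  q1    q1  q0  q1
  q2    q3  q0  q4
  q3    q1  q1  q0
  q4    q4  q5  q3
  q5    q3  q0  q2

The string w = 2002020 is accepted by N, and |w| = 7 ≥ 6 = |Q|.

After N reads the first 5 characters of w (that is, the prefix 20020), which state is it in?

Run of N on the first 5 characters of w = 2 0 0 2 0:
  step 0: q0  (start)
  step 1: q3  (read 2: q0→q3)
  step 2: q1  (read 0: q3→q1)
  step 3: q1  (read 0: q1→q1)
  step 4: q1  (read 2: q1→q1)
  step 5: q1  (read 0: q1→q1)

After reading 5 characters, N is in state q1.

q1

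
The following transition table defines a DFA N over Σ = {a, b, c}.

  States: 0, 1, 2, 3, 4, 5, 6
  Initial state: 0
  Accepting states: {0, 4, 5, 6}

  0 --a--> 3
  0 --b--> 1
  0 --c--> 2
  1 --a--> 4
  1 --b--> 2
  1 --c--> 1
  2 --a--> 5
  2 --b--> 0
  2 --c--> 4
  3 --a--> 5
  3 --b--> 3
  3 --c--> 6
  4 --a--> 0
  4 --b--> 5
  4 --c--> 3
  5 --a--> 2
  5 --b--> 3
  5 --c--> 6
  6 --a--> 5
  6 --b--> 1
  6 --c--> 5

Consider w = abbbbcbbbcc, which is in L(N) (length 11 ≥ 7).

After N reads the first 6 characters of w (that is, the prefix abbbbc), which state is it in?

State sequence: 0 -a-> 3 -b-> 3 -b-> 3 -b-> 3 -b-> 3 -c-> 6

After reading 6 characters, N is in state 6.
(This kind of state-tracing is the core of the pumping-lemma construction: with 7 states, pigeonhole forces a repeat within the first 7 steps.)

6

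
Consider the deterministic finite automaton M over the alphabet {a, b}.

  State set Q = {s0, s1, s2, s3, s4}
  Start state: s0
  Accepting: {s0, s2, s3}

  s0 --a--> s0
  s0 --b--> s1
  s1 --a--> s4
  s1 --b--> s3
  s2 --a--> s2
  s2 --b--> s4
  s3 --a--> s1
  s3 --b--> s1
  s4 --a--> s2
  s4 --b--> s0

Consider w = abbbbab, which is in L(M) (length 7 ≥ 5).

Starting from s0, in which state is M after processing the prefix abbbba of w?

State sequence: s0 -a-> s0 -b-> s1 -b-> s3 -b-> s1 -b-> s3 -a-> s1

After reading 6 characters, M is in state s1.

s1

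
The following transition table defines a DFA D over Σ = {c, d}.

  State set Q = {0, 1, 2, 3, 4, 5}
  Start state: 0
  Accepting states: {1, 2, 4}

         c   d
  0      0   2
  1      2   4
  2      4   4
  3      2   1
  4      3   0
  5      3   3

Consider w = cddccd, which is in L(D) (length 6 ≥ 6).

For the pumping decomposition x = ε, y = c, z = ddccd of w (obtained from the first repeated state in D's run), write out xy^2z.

xy^2z = ε·c·c·ddccd = ccddccd.
Reading y = c takes D from 0 back to 0, so after x·y·y the machine is still in 0, and z then leads to the accepting state 4. Hence ccddccd ∈ L(D).

ccddccd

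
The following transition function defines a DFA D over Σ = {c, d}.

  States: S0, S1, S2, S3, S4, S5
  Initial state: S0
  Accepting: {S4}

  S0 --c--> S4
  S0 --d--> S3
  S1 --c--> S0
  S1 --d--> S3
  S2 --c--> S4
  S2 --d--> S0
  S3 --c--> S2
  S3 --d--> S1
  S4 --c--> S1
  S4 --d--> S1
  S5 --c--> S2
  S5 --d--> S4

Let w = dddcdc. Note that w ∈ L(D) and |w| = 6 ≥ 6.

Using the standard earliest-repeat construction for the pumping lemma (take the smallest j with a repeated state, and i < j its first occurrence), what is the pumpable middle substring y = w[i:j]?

dd

State sequence: S0 -d-> S3 -d-> S1 -d-> S3 -c-> S2 -d-> S0 -c-> S4
First repeat at step 3: S3 was already visited.

So i = 1, j = 3, giving x = w[0:1] = d, y = w[1:3] = dd, z = w[3:6] = cdc.
Check: |xy| = 3 ≤ 6 and |y| = 2 ≥ 1. Reading y takes D from S3 back to S3, so every xyⁱz is accepted.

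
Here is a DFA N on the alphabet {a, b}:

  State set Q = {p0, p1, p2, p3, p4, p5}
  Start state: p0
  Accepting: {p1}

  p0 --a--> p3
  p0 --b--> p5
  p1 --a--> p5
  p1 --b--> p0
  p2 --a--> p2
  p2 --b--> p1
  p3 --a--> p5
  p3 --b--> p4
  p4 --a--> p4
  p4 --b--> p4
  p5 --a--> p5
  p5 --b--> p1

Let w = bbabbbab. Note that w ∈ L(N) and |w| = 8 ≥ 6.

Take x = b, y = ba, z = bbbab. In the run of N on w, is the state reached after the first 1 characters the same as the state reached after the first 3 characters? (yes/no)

State sequence: p0 -b-> p5 -b-> p1 -a-> p5

After x (step 1): p5. After xy (step 3): p5.
They match, so y = ba drives N around a cycle from p5 back to itself; pumping y any number of times keeps N in p5 before reading z, and xyⁱz ∈ L(N) for every i ≥ 0.

yes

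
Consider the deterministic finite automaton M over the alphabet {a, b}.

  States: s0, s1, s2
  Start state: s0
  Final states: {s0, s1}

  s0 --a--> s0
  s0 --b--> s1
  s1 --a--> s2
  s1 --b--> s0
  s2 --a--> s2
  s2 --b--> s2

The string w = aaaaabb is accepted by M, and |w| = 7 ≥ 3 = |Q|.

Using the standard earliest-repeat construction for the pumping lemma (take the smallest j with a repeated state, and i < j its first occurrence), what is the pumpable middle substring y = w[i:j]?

State sequence: s0 -a-> s0 -a-> s0 -a-> s0 -a-> s0 -a-> s0 -b-> s1 -b-> s0
First repeat at step 1: s0 was already visited.

So i = 0, j = 1, giving x = w[0:0] = ε, y = w[0:1] = a, z = w[1:7] = aaaabb.
Check: |xy| = 1 ≤ 3 and |y| = 1 ≥ 1. Reading y takes M from s0 back to s0, so every xyⁱz is accepted.
Since M has 3 states, any run of length ≥ 3 visits 3+1 states, so by pigeonhole some state repeats within the first 3 steps — that repeat gives the pumpable loop.

a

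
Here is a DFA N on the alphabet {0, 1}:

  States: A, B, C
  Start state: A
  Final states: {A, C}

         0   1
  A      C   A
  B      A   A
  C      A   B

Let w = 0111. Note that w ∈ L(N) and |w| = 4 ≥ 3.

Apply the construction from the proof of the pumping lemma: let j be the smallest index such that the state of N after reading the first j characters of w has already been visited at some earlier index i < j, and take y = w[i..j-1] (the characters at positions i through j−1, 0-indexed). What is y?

State sequence: A -0-> C -1-> B -1-> A -1-> A
First repeat at step 3: A was already visited.

So i = 0, j = 3, giving x = w[0:0] = ε, y = w[0:3] = 011, z = w[3:4] = 1.
Check: |xy| = 3 ≤ 3 and |y| = 3 ≥ 1. Reading y takes N from A back to A, so every xyⁱz is accepted.

011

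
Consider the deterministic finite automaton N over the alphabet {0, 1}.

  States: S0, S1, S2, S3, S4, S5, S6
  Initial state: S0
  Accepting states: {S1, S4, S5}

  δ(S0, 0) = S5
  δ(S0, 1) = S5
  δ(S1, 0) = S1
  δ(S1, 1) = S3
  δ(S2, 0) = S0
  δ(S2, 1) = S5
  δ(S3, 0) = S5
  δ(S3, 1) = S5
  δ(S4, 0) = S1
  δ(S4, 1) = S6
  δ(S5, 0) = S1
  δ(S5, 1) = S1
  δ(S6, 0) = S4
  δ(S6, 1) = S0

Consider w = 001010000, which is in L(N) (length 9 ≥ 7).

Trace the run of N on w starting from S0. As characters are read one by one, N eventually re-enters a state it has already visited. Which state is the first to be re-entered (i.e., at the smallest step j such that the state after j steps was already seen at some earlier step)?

State sequence: S0 -0-> S5 -0-> S1 -1-> S3 -0-> S5 -1-> S1 -0-> S1 -0-> S1 -0-> S1 -0-> S1
First repeat at step 4: S5 was already visited.

The earliest repeat is at step j = 4: N is in S5, which it already visited at step i = 1.
With |Q| = 7, pigeonhole forces a state repeat no later than step 7; the substring read between the first and second visits to that state can be pumped.

S5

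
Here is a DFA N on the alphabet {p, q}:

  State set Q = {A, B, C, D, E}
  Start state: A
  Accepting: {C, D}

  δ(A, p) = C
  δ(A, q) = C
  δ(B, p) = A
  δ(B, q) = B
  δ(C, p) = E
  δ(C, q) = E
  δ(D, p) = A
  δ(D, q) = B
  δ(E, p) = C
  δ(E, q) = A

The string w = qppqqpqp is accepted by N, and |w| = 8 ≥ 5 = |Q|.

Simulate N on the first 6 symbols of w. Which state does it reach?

Run of N on the first 6 characters of w = q p p q q p:
  step 0: A  (start)
  step 1: C  (read q: A→C)
  step 2: E  (read p: C→E)
  step 3: C  (read p: E→C)
  step 4: E  (read q: C→E)
  step 5: A  (read q: E→A)
  step 6: C  (read p: A→C)

After reading 6 characters, N is in state C.

C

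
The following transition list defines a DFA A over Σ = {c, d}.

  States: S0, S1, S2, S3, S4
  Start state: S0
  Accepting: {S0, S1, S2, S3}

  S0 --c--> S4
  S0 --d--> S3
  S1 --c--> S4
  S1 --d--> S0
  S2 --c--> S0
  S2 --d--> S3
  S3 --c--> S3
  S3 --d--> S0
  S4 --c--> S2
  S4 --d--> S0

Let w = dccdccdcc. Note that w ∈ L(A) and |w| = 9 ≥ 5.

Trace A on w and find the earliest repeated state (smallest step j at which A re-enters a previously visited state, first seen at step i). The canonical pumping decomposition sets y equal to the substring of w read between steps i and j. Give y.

c

State sequence: S0 -d-> S3 -c-> S3 -c-> S3 -d-> S0 -c-> S4 -c-> S2 -d-> S3 -c-> S3 -c-> S3
First repeat at step 2: S3 was already visited.

So i = 1, j = 2, giving x = w[0:1] = d, y = w[1:2] = c, z = w[2:9] = cdccdcc.
Check: |xy| = 2 ≤ 5 and |y| = 1 ≥ 1. Reading y takes A from S3 back to S3, so every xyⁱz is accepted.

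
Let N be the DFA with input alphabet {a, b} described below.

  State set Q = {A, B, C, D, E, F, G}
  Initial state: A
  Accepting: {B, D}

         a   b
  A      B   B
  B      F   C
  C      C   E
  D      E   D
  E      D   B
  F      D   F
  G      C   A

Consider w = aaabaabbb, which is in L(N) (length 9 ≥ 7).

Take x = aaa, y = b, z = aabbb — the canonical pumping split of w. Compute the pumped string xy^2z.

xy^2z = aaa·b·b·aabbb = aaabbaabbb.
Reading y = b takes N from D back to D, so after x·y·y the machine is still in D, and z then leads to the accepting state D. Hence aaabbaabbb ∈ L(N).

aaabbaabbb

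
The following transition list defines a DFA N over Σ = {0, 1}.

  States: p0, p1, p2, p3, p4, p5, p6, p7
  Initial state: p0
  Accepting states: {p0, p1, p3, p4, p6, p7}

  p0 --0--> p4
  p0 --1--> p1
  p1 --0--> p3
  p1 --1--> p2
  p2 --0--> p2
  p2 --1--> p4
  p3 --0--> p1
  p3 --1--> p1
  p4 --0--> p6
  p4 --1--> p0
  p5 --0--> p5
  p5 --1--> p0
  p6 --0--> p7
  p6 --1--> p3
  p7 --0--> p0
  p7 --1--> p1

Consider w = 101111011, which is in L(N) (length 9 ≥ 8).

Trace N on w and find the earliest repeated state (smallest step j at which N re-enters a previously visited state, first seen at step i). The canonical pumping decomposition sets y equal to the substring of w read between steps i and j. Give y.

Run of N on w = 1 0 1 1 1 1 0 1 1:
  step 0: p0  (start)
  step 1: p1  (read 1: p0→p1)
  step 2: p3  (read 0: p1→p3)
  step 3: p1  (read 1: p3→p1)   ← first repeat (p1 seen earlier)
  step 4: p2  (read 1: p1→p2)
  step 5: p4  (read 1: p2→p4)
  step 6: p0  (read 1: p4→p0)
  step 7: p4  (read 0: p0→p4)
  step 8: p0  (read 1: p4→p0)
  step 9: p1  (read 1: p0→p1)

So i = 1, j = 3, giving x = w[0:1] = 1, y = w[1:3] = 01, z = w[3:9] = 111011.
Check: |xy| = 3 ≤ 8 and |y| = 2 ≥ 1. Reading y takes N from p1 back to p1, so every xyⁱz is accepted.
Pumping length from the standard proof: p = 8 (the number of states). The repeated state found above gives |xy| = j ≤ 8 and |y| = j − i ≥ 1.

01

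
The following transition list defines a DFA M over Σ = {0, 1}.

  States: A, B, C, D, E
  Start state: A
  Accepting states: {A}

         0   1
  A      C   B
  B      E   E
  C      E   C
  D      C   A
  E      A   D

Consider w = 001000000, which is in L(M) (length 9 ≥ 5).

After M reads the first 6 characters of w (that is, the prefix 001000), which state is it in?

A

Run of M on the first 6 characters of w = 0 0 1 0 0 0:
  step 0: A  (start)
  step 1: C  (read 0: A→C)
  step 2: E  (read 0: C→E)
  step 3: D  (read 1: E→D)
  step 4: C  (read 0: D→C)
  step 5: E  (read 0: C→E)
  step 6: A  (read 0: E→A)

After reading 6 characters, M is in state A.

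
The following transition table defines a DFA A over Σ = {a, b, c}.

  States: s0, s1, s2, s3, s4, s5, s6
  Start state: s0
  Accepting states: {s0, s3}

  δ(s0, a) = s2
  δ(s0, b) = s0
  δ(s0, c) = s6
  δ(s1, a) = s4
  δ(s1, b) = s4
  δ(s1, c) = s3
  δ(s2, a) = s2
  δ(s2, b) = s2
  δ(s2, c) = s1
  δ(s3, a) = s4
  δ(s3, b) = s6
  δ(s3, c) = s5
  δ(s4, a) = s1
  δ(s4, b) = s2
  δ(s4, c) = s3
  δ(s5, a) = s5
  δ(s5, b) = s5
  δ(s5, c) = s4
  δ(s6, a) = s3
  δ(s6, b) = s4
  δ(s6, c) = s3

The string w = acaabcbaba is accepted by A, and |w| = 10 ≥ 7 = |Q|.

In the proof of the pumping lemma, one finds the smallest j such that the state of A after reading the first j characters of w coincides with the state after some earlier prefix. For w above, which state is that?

s1

Run of A on w = a c a a b c b a b a:
  step 0: s0  (start)
  step 1: s2  (read a: s0→s2)
  step 2: s1  (read c: s2→s1)
  step 3: s4  (read a: s1→s4)
  step 4: s1  (read a: s4→s1)   ← first repeat (s1 seen earlier)
  step 5: s4  (read b: s1→s4)
  step 6: s3  (read c: s4→s3)
  step 7: s6  (read b: s3→s6)
  step 8: s3  (read a: s6→s3)
  step 9: s6  (read b: s3→s6)
  step 10: s3  (read a: s6→s3)

The earliest repeat is at step j = 4: A is in s1, which it already visited at step i = 2.
Since A has 7 states, any run of length ≥ 7 visits 7+1 states, so by pigeonhole some state repeats within the first 7 steps — that repeat gives the pumpable loop.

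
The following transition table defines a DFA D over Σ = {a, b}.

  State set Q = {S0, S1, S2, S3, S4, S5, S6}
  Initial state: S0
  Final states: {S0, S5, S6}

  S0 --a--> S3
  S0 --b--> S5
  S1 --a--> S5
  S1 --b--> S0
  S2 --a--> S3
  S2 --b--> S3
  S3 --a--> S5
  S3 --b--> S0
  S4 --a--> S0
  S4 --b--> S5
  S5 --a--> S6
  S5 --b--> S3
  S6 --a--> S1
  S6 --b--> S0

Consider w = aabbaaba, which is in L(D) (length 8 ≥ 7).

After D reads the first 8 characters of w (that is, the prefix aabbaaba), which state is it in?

S5

Run of D on the first 8 characters of w = a a b b a a b a:
  step 0: S0  (start)
  step 1: S3  (read a: S0→S3)
  step 2: S5  (read a: S3→S5)
  step 3: S3  (read b: S5→S3)
  step 4: S0  (read b: S3→S0)
  step 5: S3  (read a: S0→S3)
  step 6: S5  (read a: S3→S5)
  step 7: S3  (read b: S5→S3)
  step 8: S5  (read a: S3→S5)

After reading 8 characters, D is in state S5.
(This kind of state-tracing is the core of the pumping-lemma construction: with 7 states, pigeonhole forces a repeat within the first 7 steps.)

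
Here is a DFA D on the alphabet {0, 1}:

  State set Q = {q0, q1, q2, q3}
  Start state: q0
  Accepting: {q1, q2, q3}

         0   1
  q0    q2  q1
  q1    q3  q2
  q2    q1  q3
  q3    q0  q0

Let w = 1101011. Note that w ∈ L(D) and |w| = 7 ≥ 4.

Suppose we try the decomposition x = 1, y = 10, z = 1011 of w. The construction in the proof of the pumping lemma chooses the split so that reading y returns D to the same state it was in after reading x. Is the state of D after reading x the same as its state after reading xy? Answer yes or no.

yes

State sequence: q0 -1-> q1 -1-> q2 -0-> q1

After x (step 1): q1. After xy (step 3): q1.
They match, so y = 10 drives D around a cycle from q1 back to itself; pumping y any number of times keeps D in q1 before reading z, and xyⁱz ∈ L(D) for every i ≥ 0.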